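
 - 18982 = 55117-74099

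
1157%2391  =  1157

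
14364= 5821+8543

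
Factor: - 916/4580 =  - 1/5 = -  5^( - 1 )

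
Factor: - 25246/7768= - 2^( - 2)*13^1= -  13/4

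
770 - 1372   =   - 602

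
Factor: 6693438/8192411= 2^1*3^1*1115573^1* 8192411^ ( - 1) 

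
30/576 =5/96 = 0.05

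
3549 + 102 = 3651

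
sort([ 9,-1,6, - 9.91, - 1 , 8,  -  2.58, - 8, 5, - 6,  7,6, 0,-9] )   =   [-9.91, - 9,-8, - 6, - 2.58, - 1, - 1, 0, 5,6, 6, 7, 8, 9]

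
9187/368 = 9187/368 = 24.96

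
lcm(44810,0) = 0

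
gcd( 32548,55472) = 4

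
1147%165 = 157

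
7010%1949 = 1163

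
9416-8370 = 1046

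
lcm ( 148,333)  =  1332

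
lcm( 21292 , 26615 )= 106460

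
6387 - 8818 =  - 2431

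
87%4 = 3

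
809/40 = 809/40 = 20.23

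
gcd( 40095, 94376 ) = 1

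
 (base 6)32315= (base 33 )42h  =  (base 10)4439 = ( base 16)1157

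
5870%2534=802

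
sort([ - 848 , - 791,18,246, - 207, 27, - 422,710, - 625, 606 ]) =[ - 848,-791, - 625, - 422, - 207,  18, 27, 246, 606,  710] 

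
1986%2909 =1986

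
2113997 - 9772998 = -7659001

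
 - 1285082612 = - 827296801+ - 457785811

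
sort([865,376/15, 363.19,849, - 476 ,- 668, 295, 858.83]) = [-668, - 476, 376/15, 295, 363.19, 849, 858.83, 865 ]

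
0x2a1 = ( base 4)22201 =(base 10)673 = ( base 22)18D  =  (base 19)1G8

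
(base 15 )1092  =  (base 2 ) 110110111000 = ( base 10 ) 3512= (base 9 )4732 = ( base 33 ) 37e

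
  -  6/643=  -  6/643= - 0.01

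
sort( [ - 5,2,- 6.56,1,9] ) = [ - 6.56, - 5,1,2,9] 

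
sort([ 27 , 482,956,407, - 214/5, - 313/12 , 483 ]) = [-214/5, - 313/12,27,407,482,483 , 956]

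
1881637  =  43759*43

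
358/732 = 179/366 = 0.49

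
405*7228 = 2927340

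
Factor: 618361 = 618361^1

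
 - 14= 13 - 27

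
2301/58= 2301/58 = 39.67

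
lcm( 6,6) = 6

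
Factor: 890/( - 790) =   -  79^(  -  1)*89^1=-89/79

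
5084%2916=2168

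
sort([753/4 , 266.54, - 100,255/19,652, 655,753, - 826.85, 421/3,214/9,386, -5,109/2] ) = [ - 826.85,-100, -5,255/19, 214/9, 109/2,421/3,753/4 , 266.54, 386,652, 655 , 753] 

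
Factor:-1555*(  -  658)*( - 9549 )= -2^1*3^2 * 5^1*7^1*47^1 * 311^1*1061^1  =  -9770441310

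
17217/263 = 65 + 122/263 = 65.46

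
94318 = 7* 13474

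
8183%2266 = 1385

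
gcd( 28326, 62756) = 2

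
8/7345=8/7345= 0.00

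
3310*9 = 29790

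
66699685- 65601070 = 1098615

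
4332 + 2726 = 7058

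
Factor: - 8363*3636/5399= -30407868/5399  =  - 2^2*3^2*101^1*5399^( - 1)*8363^1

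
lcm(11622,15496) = 46488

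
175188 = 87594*2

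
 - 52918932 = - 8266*6402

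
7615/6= 7615/6 =1269.17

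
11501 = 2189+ 9312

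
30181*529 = 15965749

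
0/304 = 0 = 0.00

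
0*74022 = 0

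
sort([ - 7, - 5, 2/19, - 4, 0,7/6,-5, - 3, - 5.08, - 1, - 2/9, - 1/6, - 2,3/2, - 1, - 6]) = [  -  7, - 6, - 5.08,-5,-5, - 4, - 3,  -  2, - 1, - 1, - 2/9 ,-1/6,0 , 2/19,7/6, 3/2]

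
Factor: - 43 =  - 43^1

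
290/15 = 58/3 = 19.33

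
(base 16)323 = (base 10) 803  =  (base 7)2225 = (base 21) 1H5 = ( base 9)1082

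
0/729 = 0 = 0.00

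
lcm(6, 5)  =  30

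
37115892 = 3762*9866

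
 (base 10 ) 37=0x25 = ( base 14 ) 29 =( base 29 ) 18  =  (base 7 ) 52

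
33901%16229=1443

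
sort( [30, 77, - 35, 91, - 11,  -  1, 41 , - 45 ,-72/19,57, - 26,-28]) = [ - 45, - 35, - 28, - 26 , - 11, - 72/19, - 1,  30, 41,  57,77 , 91] 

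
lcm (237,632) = 1896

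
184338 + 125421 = 309759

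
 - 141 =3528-3669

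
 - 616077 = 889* ( - 693)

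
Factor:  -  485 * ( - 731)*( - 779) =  - 5^1*17^1 * 19^1*41^1*43^1*97^1 = - 276182765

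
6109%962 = 337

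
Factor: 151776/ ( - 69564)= - 24/11= - 2^3*3^1*11^( - 1 )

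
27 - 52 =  - 25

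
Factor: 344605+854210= 3^1 * 5^1*229^1*349^1 = 1198815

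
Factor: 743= 743^1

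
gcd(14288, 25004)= 3572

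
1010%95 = 60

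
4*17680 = 70720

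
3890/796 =4  +  353/398=4.89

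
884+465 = 1349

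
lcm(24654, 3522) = 24654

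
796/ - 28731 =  - 796/28731= - 0.03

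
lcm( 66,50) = 1650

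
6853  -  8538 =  - 1685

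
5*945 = 4725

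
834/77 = 834/77 = 10.83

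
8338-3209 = 5129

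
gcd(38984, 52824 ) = 8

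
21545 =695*31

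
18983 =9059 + 9924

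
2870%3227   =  2870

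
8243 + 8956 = 17199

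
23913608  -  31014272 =-7100664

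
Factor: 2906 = 2^1 * 1453^1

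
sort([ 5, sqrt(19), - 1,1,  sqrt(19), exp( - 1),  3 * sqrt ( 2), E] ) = [ - 1,exp( - 1 ), 1,E, 3 * sqrt(2), sqrt(19 ),sqrt( 19), 5]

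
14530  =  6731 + 7799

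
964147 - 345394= 618753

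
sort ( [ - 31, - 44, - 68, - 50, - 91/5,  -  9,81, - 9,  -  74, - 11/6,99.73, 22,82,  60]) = [ - 74, - 68, - 50  , - 44 , - 31, - 91/5, - 9, - 9, - 11/6,  22,60, 81,82,99.73 ]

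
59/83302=59/83302=0.00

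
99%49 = 1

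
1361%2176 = 1361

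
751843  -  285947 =465896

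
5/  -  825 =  - 1  +  164/165 = -0.01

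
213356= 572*373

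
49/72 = 49/72 = 0.68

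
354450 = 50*7089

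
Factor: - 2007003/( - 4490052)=2^( - 2)*7^( - 1)*17^1*23^1*29^1*59^1*53453^(  -  1)  =  669001/1496684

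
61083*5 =305415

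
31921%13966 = 3989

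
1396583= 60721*23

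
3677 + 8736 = 12413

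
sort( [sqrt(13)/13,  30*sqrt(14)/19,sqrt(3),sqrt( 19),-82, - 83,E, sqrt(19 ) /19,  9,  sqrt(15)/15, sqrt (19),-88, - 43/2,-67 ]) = [-88, - 83,-82,-67,- 43/2,sqrt (19 ) /19,sqrt(15) /15,  sqrt( 13 )/13, sqrt(3 ), E, sqrt(19), sqrt (19),30*sqrt(14 )/19,  9] 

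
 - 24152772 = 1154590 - 25307362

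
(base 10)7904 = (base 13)37A0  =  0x1EE0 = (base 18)1672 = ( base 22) G76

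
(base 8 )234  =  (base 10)156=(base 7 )312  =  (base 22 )72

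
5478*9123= 49975794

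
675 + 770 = 1445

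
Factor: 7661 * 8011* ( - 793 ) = - 48668210903 = -13^1*47^1*61^1*163^1*8011^1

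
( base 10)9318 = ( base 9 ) 13703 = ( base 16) 2466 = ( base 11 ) 7001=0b10010001100110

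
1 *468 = 468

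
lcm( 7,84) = 84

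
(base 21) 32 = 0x41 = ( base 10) 65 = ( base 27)2B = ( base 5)230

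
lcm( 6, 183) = 366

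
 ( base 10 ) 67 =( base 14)4B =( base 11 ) 61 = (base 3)2111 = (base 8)103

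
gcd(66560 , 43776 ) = 256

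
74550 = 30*2485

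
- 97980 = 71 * ( - 1380)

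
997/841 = 1+156/841 = 1.19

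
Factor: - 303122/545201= -2^1*457^(  -  1)*1193^( - 1)*151561^1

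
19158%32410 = 19158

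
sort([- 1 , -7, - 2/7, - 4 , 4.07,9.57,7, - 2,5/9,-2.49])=[ - 7, - 4, - 2.49, - 2, - 1, - 2/7, 5/9, 4.07, 7 , 9.57]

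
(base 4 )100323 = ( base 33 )WR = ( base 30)163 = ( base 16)43B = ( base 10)1083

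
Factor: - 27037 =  - 19^1*1423^1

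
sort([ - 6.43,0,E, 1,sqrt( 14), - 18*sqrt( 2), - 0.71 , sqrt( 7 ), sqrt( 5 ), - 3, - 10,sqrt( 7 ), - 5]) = [ - 18*sqrt(2),  -  10, - 6.43, - 5 , - 3, - 0.71, 0,1,sqrt( 5 ),sqrt( 7),sqrt( 7), E,sqrt( 14 )]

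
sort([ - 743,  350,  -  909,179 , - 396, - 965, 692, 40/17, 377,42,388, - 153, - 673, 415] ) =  [ - 965, - 909, - 743  , - 673, -396, - 153, 40/17, 42, 179 , 350, 377,388, 415,692 ] 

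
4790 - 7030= - 2240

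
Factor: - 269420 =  - 2^2 * 5^1*19^1*709^1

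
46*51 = 2346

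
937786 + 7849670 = 8787456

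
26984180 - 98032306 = -71048126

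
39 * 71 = 2769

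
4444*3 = 13332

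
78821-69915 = 8906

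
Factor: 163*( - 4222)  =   - 688186=-2^1*163^1  *2111^1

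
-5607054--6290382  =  683328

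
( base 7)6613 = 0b100100111010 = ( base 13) 10c9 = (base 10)2362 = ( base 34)21g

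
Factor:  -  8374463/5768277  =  - 3^( - 1)*193^1*313^( -1) * 6143^(-1)*43391^1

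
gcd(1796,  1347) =449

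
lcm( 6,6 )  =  6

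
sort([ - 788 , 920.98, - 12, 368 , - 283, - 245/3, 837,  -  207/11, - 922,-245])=[ - 922, - 788,  -  283, - 245, - 245/3, - 207/11 ,-12,368, 837,920.98]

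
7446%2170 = 936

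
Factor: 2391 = 3^1*797^1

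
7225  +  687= 7912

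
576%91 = 30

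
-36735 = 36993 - 73728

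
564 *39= 21996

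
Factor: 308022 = 2^1*3^1*11^1 *13^1*359^1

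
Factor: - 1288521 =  - 3^3*13^1*3671^1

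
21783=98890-77107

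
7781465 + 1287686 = 9069151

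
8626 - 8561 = 65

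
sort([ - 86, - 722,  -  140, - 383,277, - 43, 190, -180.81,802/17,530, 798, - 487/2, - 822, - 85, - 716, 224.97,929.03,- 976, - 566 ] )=[ - 976, - 822, - 722, - 716, - 566, -383,-487/2,  -  180.81, - 140,-86,-85, - 43,802/17,190,224.97,277, 530,  798,929.03]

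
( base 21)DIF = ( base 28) 7mm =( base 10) 6126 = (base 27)8ao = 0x17ee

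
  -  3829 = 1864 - 5693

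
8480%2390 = 1310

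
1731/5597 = 1731/5597  =  0.31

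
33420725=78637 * 425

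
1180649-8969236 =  - 7788587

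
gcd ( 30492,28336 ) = 308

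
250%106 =38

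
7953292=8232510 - 279218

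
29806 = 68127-38321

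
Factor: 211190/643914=245/747  =  3^(-2 ) * 5^1*7^2*83^( - 1 ) 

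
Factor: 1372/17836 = 1/13  =  13^(-1)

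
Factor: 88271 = 103^1*857^1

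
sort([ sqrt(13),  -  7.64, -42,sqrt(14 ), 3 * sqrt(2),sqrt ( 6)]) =[ - 42, - 7.64,sqrt ( 6 ),sqrt (13), sqrt( 14 ),3*sqrt( 2)]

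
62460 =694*90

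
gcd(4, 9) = 1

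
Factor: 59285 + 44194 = 103479=3^1* 17^1*2029^1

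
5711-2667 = 3044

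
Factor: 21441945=3^1*5^1*7^1*53^1 *3853^1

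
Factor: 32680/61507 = 2^3*  5^1*19^1*43^1*61507^(-1) 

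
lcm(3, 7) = 21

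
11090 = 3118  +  7972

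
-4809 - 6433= - 11242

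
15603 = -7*( - 2229) 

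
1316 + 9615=10931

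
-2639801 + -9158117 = - 11797918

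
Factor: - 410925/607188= -136975/202396 =-  2^( - 2 )*5^2 * 5479^1 * 50599^( - 1)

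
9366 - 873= 8493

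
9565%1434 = 961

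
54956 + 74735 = 129691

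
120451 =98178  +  22273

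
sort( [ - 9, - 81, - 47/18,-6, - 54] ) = [ - 81, - 54 , - 9,-6, - 47/18] 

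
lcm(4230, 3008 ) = 135360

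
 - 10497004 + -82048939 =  - 92545943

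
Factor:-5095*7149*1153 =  - 3^1*5^1 *1019^1*1153^1*2383^1 = -41997050715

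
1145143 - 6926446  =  - 5781303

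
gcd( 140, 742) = 14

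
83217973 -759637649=-676419676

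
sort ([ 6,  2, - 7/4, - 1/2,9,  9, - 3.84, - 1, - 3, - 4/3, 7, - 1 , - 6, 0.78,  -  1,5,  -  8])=[ - 8, - 6 , - 3.84, - 3,  -  7/4, - 4/3,-1, - 1, - 1,  -  1/2, 0.78,2, 5,  6,7,9,9]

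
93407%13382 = 13115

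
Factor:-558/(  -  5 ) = 2^1*3^2*5^( -1)*31^1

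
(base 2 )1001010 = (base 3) 2202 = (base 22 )38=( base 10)74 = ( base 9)82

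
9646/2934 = 3 + 422/1467   =  3.29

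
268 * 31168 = 8353024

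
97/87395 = 97/87395 = 0.00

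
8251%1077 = 712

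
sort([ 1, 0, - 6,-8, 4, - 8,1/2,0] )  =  [  -  8,-8, - 6, 0, 0  ,  1/2, 1,  4] 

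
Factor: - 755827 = -29^1 *67^1*389^1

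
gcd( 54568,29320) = 8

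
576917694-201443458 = 375474236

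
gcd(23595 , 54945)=165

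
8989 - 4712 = 4277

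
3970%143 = 109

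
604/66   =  302/33 = 9.15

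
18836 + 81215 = 100051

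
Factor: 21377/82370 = 2^(  -  1) * 5^( - 1 ) * 8237^( - 1 )*21377^1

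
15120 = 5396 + 9724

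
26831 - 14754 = 12077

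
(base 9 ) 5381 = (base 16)f79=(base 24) 6L1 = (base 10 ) 3961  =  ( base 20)9i1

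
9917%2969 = 1010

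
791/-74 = - 11 + 23/74=- 10.69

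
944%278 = 110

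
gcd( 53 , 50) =1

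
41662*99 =4124538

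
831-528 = 303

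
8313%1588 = 373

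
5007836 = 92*54433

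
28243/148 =28243/148= 190.83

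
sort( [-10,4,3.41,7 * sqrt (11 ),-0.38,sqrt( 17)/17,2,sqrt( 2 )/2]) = [ - 10, - 0.38, sqrt( 17) /17,sqrt (2)/2,2,3.41, 4,7*sqrt( 11 ) ] 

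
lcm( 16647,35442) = 1098702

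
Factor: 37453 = 13^1*43^1 * 67^1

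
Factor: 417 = 3^1*139^1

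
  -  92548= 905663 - 998211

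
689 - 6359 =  - 5670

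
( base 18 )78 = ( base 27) 4Q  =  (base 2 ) 10000110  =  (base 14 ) 98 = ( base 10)134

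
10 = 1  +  9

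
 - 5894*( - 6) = 35364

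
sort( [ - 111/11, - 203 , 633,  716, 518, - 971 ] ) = [ - 971, - 203, - 111/11, 518, 633,  716]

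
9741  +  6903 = 16644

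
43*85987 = 3697441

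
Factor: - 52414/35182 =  - 73/49 = - 7^(- 2)*73^1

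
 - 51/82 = -51/82 = -  0.62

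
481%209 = 63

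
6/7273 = 6/7273 = 0.00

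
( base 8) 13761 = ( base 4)1133301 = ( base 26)91j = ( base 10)6129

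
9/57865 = 9/57865 = 0.00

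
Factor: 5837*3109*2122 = 2^1*13^1*449^1*1061^1*3109^1=38508428426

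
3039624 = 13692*222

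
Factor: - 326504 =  - 2^3*40813^1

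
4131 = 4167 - 36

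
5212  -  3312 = 1900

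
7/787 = 7/787 = 0.01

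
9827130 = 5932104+3895026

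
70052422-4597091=65455331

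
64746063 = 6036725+58709338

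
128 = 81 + 47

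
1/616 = 1/616 = 0.00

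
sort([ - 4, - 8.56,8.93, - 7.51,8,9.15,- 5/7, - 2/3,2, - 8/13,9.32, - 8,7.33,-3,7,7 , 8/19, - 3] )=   [ - 8.56, - 8, - 7.51,-4,-3, - 3,  -  5/7, - 2/3, -8/13,8/19,2,7,7,7.33,8,8.93,9.15 , 9.32]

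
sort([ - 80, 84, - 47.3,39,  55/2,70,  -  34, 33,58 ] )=[-80, - 47.3, - 34,55/2,33, 39,58,  70,84]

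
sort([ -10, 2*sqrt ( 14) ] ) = [ - 10, 2*sqrt ( 14)] 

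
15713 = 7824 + 7889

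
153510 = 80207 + 73303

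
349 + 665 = 1014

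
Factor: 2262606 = 2^1*3^1*439^1 * 859^1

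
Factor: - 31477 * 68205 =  - 3^1*5^1 * 4547^1*31477^1= - 2146888785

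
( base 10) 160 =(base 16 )A0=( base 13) C4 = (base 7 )316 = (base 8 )240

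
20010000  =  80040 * 250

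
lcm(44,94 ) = 2068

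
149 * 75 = 11175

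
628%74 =36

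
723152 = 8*90394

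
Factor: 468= 2^2* 3^2*13^1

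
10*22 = 220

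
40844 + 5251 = 46095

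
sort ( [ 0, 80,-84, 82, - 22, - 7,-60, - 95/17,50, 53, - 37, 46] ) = [-84,-60,-37, - 22, - 7, - 95/17, 0,46,50, 53, 80, 82 ] 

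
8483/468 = 18 + 59/468  =  18.13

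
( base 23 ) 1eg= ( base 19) 27c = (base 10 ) 867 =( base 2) 1101100011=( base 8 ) 1543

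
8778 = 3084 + 5694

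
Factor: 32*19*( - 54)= - 32832 = - 2^6  *  3^3*19^1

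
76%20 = 16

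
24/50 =12/25 =0.48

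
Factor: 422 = 2^1*211^1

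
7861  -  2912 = 4949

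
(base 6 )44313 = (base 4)1200111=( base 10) 6165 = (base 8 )14025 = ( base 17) 145B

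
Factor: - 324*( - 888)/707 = 287712/707  =  2^5*3^5 * 7^( - 1 ) *37^1*101^( - 1 )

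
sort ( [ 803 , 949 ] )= [803,949]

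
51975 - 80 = 51895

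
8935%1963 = 1083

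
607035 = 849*715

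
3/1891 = 3/1891 = 0.00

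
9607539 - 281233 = 9326306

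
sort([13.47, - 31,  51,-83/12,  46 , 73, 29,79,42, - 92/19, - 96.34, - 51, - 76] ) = [ - 96.34,-76, - 51, -31, - 83/12, - 92/19, 13.47, 29,  42, 46, 51,73,  79 ] 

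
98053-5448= 92605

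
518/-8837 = -1 + 8319/8837= - 0.06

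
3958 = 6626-2668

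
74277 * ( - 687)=-51028299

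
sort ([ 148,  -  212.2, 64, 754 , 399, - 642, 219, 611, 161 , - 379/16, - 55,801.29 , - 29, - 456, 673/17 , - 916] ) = [ - 916,-642, - 456,  -  212.2, - 55, - 29, - 379/16, 673/17, 64, 148,161, 219, 399,611, 754,  801.29]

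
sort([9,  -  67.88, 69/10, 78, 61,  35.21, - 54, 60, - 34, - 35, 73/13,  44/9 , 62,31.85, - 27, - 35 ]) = [ - 67.88, - 54, -35, -35,  -  34, - 27, 44/9,73/13,69/10,9, 31.85, 35.21,  60, 61, 62,78]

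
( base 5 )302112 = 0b10010110111001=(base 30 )ALR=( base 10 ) 9657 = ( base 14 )373B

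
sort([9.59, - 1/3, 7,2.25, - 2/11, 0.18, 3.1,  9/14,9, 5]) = [  -  1/3, -2/11, 0.18, 9/14,2.25 , 3.1, 5, 7 , 9, 9.59] 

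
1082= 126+956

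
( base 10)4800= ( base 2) 1001011000000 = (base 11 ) 3674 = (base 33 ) 4DF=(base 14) 1A6C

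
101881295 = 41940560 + 59940735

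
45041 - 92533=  - 47492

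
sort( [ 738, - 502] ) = [ - 502,738]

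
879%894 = 879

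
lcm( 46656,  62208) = 186624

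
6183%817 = 464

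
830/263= 3 + 41/263 = 3.16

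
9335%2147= 747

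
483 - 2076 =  - 1593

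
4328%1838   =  652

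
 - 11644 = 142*( - 82 ) 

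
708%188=144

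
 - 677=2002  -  2679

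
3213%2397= 816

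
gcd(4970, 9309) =1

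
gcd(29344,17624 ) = 8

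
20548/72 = 285 + 7/18 = 285.39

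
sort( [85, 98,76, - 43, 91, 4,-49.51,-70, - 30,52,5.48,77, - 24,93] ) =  [- 70, - 49.51, - 43,- 30, - 24,4,5.48, 52,76,77,85,91,93, 98]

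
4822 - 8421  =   - 3599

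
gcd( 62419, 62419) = 62419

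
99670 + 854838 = 954508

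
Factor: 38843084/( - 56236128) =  - 2^ ( - 3 )* 3^ ( - 1 )*7^2*13^( - 1)*45061^( - 1) * 198179^1= -9710771/14059032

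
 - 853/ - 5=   853/5 = 170.60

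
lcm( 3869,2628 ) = 139284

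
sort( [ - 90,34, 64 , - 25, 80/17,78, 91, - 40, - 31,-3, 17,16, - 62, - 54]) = [ - 90, - 62,- 54 ,-40, - 31, - 25,-3,  80/17, 16, 17,34,64,  78, 91 ] 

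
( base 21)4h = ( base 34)2X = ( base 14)73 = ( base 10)101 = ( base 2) 1100101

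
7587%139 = 81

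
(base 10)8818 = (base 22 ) I4I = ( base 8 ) 21162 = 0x2272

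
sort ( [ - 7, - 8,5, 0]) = [ - 8, - 7 , 0,5] 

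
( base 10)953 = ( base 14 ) 4c1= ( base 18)2gh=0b1110111001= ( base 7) 2531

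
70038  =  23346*3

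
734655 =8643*85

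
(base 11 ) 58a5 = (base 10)7738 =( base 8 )17072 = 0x1E3A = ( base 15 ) 245D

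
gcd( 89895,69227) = 1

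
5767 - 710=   5057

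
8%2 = 0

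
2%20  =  2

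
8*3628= 29024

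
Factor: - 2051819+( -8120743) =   -  10172562 = - 2^1*3^1*17^1 * 19^1*29^1*181^1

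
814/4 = 407/2 =203.50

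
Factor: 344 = 2^3 *43^1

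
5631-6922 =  - 1291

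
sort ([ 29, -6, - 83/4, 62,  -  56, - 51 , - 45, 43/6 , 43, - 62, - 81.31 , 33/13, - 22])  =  [-81.31, - 62, - 56 , - 51, - 45, - 22, - 83/4, - 6, 33/13,43/6,29,43 , 62]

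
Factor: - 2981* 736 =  - 2^5*11^1*23^1*271^1=- 2194016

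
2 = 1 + 1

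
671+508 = 1179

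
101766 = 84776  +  16990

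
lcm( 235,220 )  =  10340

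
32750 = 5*6550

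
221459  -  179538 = 41921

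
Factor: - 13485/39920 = -2697/7984 = - 2^( - 4)*3^1*29^1*31^1*499^(-1)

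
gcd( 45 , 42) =3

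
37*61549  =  2277313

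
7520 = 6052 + 1468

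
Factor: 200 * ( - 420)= -84000  =  -  2^5*3^1 * 5^3*7^1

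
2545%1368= 1177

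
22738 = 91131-68393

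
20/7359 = 20/7359  =  0.00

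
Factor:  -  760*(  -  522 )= 396720 = 2^4*3^2*5^1*19^1*29^1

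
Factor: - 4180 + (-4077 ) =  - 8257 = - 23^1*359^1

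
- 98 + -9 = - 107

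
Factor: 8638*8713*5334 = 401452276596 =2^2 * 3^1 *7^2*127^1*617^1*8713^1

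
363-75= 288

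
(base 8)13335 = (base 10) 5853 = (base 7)23031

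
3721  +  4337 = 8058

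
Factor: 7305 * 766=5595630  =  2^1 * 3^1*5^1*383^1*487^1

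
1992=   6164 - 4172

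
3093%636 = 549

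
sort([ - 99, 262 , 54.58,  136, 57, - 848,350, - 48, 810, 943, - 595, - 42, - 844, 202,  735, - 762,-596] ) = [ - 848, - 844, - 762, - 596, - 595, - 99, - 48 , - 42, 54.58,57, 136, 202,262,350,735, 810,943]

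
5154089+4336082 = 9490171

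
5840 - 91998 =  - 86158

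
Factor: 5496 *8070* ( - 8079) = -358325624880 = - 2^4 *3^3 *5^1*229^1*269^1*2693^1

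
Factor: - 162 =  - 2^1*3^4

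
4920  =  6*820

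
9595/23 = 417+4/23 =417.17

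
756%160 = 116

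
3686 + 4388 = 8074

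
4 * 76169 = 304676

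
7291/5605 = 7291/5605 = 1.30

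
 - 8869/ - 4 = 2217 +1/4 = 2217.25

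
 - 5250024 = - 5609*936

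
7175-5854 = 1321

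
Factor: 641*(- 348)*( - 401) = 2^2 * 3^1*29^1* 401^1 * 641^1 = 89450268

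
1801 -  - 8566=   10367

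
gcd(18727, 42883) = 61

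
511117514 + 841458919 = 1352576433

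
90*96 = 8640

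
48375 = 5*9675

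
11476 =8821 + 2655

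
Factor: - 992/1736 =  - 4/7 = - 2^2*7^( - 1 ) 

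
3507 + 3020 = 6527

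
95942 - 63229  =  32713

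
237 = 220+17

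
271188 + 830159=1101347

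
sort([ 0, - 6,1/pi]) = [  -  6,0,1/pi]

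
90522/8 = 45261/4 = 11315.25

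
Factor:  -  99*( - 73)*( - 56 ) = - 404712= - 2^3*3^2*7^1*11^1*73^1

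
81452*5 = 407260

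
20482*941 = 19273562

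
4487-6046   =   - 1559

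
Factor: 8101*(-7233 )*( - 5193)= 3^3*577^1*2411^1*8101^1  =  304281409869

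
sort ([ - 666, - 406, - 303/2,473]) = [ - 666, - 406,  -  303/2,  473 ]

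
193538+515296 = 708834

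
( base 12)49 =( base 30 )1R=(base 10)57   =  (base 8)71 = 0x39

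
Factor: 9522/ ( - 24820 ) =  - 4761/12410  =  - 2^ ( - 1) * 3^2*5^(  -  1)* 17^ ( - 1)*23^2*73^(  -  1 )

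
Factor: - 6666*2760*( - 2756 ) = 2^6*3^2*5^1 * 11^1*13^1*23^1 * 53^1 *101^1 = 50705328960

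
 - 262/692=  - 131/346 =-0.38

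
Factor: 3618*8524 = 30839832 = 2^3*3^3*67^1 *2131^1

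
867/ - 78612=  -1  +  25915/26204=-  0.01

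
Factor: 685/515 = 103^( - 1 )*137^1= 137/103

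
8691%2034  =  555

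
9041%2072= 753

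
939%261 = 156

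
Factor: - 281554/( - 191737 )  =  442/301 = 2^1* 7^(-1)*13^1 * 17^1*43^( - 1)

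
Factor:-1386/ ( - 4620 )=3/10 =2^(  -  1)*3^1*5^( - 1 )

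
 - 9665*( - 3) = 28995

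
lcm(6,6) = 6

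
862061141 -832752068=29309073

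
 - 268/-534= 134/267   =  0.50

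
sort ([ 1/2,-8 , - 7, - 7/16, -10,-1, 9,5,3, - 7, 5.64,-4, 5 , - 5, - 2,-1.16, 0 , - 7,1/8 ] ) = [ - 10, - 8, - 7, - 7,-7, - 5, - 4, - 2, - 1.16, - 1, - 7/16, 0,1/8 , 1/2,3,5, 5, 5.64,9]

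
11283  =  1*11283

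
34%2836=34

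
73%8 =1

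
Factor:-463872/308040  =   -2^7*5^(  -  1)*17^(-1) =-  128/85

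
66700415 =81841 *815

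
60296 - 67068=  - 6772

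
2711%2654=57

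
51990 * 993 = 51626070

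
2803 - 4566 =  - 1763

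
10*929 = 9290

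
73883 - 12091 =61792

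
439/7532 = 439/7532=0.06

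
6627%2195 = 42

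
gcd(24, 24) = 24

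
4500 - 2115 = 2385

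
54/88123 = 54/88123 = 0.00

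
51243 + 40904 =92147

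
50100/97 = 50100/97 = 516.49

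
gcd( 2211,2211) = 2211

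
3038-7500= - 4462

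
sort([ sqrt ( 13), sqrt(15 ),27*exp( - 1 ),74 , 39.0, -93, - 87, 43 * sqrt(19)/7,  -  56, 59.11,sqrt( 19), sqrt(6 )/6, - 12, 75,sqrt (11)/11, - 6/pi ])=[ - 93, - 87, -56 , - 12, - 6/pi,sqrt(  11 )/11  ,  sqrt(6)/6, sqrt ( 13), sqrt(15), sqrt(19), 27 *exp( - 1), 43*sqrt(19)/7,39.0,59.11, 74, 75 ]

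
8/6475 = 8/6475 = 0.00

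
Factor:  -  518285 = -5^1*103657^1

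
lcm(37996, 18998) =37996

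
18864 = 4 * 4716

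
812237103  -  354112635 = 458124468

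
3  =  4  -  1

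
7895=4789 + 3106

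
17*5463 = 92871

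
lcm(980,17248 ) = 86240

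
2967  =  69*43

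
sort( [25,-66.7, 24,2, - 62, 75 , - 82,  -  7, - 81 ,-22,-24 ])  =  [ - 82, - 81,-66.7 ,-62,-24, -22,-7 , 2,24,25,75]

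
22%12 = 10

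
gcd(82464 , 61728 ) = 96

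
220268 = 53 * 4156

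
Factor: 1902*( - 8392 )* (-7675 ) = 122505157200 = 2^4*3^1*5^2*307^1 * 317^1 * 1049^1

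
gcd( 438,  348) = 6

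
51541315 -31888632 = 19652683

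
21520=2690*8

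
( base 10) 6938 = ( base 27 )9dq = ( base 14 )2758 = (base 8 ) 15432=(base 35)5n8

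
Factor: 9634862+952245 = 17^1*23^1 * 27077^1 = 10587107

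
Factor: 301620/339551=2^2 * 3^1 * 5^1*11^1 * 743^( - 1) = 660/743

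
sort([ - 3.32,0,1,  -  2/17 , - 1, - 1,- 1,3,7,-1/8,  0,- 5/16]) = [ - 3.32,- 1,-1, - 1, -5/16 , - 1/8, - 2/17, 0,0,  1,3,  7]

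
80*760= 60800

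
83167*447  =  37175649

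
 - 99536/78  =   - 49768/39 =- 1276.10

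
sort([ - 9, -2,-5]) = [ - 9,  -  5,- 2]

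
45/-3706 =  - 45/3706 = - 0.01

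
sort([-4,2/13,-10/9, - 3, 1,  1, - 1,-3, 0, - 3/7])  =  [  -  4,  -  3, -3,-10/9,  -  1,-3/7,0 , 2/13, 1, 1 ] 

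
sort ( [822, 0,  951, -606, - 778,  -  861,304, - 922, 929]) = [ -922,-861, - 778, - 606, 0,304,822,  929,  951]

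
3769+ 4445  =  8214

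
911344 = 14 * 65096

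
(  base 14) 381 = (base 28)P1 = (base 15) 31B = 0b1010111101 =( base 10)701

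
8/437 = 8/437  =  0.02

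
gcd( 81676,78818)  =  2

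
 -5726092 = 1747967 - 7474059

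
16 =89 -73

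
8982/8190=499/455 = 1.10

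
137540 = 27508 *5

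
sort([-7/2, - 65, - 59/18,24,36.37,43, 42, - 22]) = [-65, - 22, - 7/2, -59/18,24, 36.37,  42,43]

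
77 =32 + 45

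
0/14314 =0 = 0.00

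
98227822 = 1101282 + 97126540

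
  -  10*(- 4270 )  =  42700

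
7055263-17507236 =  -10451973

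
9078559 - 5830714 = 3247845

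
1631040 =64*25485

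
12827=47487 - 34660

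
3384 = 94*36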